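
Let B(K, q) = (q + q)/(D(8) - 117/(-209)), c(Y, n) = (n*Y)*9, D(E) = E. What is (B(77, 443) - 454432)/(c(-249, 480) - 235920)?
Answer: 406396837/1173226200 ≈ 0.34639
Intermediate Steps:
c(Y, n) = 9*Y*n (c(Y, n) = (Y*n)*9 = 9*Y*n)
B(K, q) = 418*q/1789 (B(K, q) = (q + q)/(8 - 117/(-209)) = (2*q)/(8 - 117*(-1/209)) = (2*q)/(8 + 117/209) = (2*q)/(1789/209) = (2*q)*(209/1789) = 418*q/1789)
(B(77, 443) - 454432)/(c(-249, 480) - 235920) = ((418/1789)*443 - 454432)/(9*(-249)*480 - 235920) = (185174/1789 - 454432)/(-1075680 - 235920) = -812793674/1789/(-1311600) = -812793674/1789*(-1/1311600) = 406396837/1173226200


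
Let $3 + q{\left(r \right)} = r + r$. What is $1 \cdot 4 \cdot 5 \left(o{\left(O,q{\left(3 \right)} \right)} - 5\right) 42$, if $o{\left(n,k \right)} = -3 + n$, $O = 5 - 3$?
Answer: $-5040$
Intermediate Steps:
$q{\left(r \right)} = -3 + 2 r$ ($q{\left(r \right)} = -3 + \left(r + r\right) = -3 + 2 r$)
$O = 2$
$1 \cdot 4 \cdot 5 \left(o{\left(O,q{\left(3 \right)} \right)} - 5\right) 42 = 1 \cdot 4 \cdot 5 \left(\left(-3 + 2\right) - 5\right) 42 = 4 \cdot 5 \left(-1 - 5\right) 42 = 4 \cdot 5 \left(-6\right) 42 = 4 \left(-30\right) 42 = \left(-120\right) 42 = -5040$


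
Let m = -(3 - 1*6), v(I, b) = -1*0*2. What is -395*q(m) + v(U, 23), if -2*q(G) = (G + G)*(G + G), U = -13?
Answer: 7110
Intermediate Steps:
v(I, b) = 0 (v(I, b) = 0*2 = 0)
m = 3 (m = -(3 - 6) = -1*(-3) = 3)
q(G) = -2*G² (q(G) = -(G + G)*(G + G)/2 = -2*G*2*G/2 = -2*G²)
-395*q(m) + v(U, 23) = -(-790)*3² + 0 = -(-790)*9 + 0 = -395*(-18) + 0 = 7110 + 0 = 7110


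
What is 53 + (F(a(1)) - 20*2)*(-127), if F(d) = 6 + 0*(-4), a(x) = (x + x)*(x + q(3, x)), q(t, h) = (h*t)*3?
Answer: 4371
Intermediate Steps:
q(t, h) = 3*h*t
a(x) = 20*x² (a(x) = (x + x)*(x + 3*x*3) = (2*x)*(x + 9*x) = (2*x)*(10*x) = 20*x²)
F(d) = 6 (F(d) = 6 + 0 = 6)
53 + (F(a(1)) - 20*2)*(-127) = 53 + (6 - 20*2)*(-127) = 53 + (6 - 1*40)*(-127) = 53 + (6 - 40)*(-127) = 53 - 34*(-127) = 53 + 4318 = 4371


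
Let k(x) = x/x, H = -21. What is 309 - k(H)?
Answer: 308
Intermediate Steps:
k(x) = 1
309 - k(H) = 309 - 1*1 = 309 - 1 = 308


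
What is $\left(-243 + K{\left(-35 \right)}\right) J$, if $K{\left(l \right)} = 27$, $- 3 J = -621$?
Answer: $-44712$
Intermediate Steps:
$J = 207$ ($J = \left(- \frac{1}{3}\right) \left(-621\right) = 207$)
$\left(-243 + K{\left(-35 \right)}\right) J = \left(-243 + 27\right) 207 = \left(-216\right) 207 = -44712$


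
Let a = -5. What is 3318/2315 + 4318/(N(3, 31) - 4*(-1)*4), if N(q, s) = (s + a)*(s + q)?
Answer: 1298237/208350 ≈ 6.2310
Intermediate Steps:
N(q, s) = (-5 + s)*(q + s) (N(q, s) = (s - 5)*(s + q) = (-5 + s)*(q + s))
3318/2315 + 4318/(N(3, 31) - 4*(-1)*4) = 3318/2315 + 4318/((31² - 5*3 - 5*31 + 3*31) - 4*(-1)*4) = 3318*(1/2315) + 4318/((961 - 15 - 155 + 93) + 4*4) = 3318/2315 + 4318/(884 + 16) = 3318/2315 + 4318/900 = 3318/2315 + 4318*(1/900) = 3318/2315 + 2159/450 = 1298237/208350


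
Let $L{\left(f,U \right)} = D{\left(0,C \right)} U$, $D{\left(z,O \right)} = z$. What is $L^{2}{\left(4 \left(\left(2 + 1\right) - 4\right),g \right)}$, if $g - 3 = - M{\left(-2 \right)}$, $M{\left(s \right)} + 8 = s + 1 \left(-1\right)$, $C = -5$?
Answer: $0$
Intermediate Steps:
$M{\left(s \right)} = -9 + s$ ($M{\left(s \right)} = -8 + \left(s + 1 \left(-1\right)\right) = -8 + \left(s - 1\right) = -8 + \left(-1 + s\right) = -9 + s$)
$g = 14$ ($g = 3 - \left(-9 - 2\right) = 3 - -11 = 3 + 11 = 14$)
$L{\left(f,U \right)} = 0$ ($L{\left(f,U \right)} = 0 U = 0$)
$L^{2}{\left(4 \left(\left(2 + 1\right) - 4\right),g \right)} = 0^{2} = 0$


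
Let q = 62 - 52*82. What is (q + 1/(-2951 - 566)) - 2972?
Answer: -25230959/3517 ≈ -7174.0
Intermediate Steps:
q = -4202 (q = 62 - 4264 = -4202)
(q + 1/(-2951 - 566)) - 2972 = (-4202 + 1/(-2951 - 566)) - 2972 = (-4202 + 1/(-3517)) - 2972 = (-4202 - 1/3517) - 2972 = -14778435/3517 - 2972 = -25230959/3517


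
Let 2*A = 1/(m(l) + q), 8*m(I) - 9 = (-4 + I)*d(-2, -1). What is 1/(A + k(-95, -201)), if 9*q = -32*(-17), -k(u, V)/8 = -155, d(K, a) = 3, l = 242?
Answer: 10859/13465196 ≈ 0.00080645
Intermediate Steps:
k(u, V) = 1240 (k(u, V) = -8*(-155) = 1240)
m(I) = -3/8 + 3*I/8 (m(I) = 9/8 + ((-4 + I)*3)/8 = 9/8 + (-12 + 3*I)/8 = 9/8 + (-3/2 + 3*I/8) = -3/8 + 3*I/8)
q = 544/9 (q = (-32*(-17))/9 = (⅑)*544 = 544/9 ≈ 60.444)
A = 36/10859 (A = 1/(2*((-3/8 + (3/8)*242) + 544/9)) = 1/(2*((-3/8 + 363/4) + 544/9)) = 1/(2*(723/8 + 544/9)) = 1/(2*(10859/72)) = (½)*(72/10859) = 36/10859 ≈ 0.0033152)
1/(A + k(-95, -201)) = 1/(36/10859 + 1240) = 1/(13465196/10859) = 10859/13465196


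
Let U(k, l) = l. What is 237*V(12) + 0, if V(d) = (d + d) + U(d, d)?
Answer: 8532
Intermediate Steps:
V(d) = 3*d (V(d) = (d + d) + d = 2*d + d = 3*d)
237*V(12) + 0 = 237*(3*12) + 0 = 237*36 + 0 = 8532 + 0 = 8532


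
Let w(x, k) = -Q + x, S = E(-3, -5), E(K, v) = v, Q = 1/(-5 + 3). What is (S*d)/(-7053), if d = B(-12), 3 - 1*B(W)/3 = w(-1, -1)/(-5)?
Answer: 29/4702 ≈ 0.0061676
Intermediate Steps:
Q = -½ (Q = 1/(-2) = -½ ≈ -0.50000)
S = -5
w(x, k) = ½ + x (w(x, k) = -1*(-½) + x = ½ + x)
B(W) = 87/10 (B(W) = 9 - 3*(½ - 1)/(-5) = 9 - (-3)*(-1)/(2*5) = 9 - 3*⅒ = 9 - 3/10 = 87/10)
d = 87/10 ≈ 8.7000
(S*d)/(-7053) = -5*87/10/(-7053) = -87/2*(-1/7053) = 29/4702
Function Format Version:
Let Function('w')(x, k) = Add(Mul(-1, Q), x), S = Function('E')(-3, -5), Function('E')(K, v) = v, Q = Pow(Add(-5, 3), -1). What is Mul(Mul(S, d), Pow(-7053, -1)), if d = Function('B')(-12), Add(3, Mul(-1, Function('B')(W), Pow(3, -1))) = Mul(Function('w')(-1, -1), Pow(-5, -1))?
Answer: Rational(29, 4702) ≈ 0.0061676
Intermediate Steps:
Q = Rational(-1, 2) (Q = Pow(-2, -1) = Rational(-1, 2) ≈ -0.50000)
S = -5
Function('w')(x, k) = Add(Rational(1, 2), x) (Function('w')(x, k) = Add(Mul(-1, Rational(-1, 2)), x) = Add(Rational(1, 2), x))
Function('B')(W) = Rational(87, 10) (Function('B')(W) = Add(9, Mul(-3, Mul(Add(Rational(1, 2), -1), Pow(-5, -1)))) = Add(9, Mul(-3, Mul(Rational(-1, 2), Rational(-1, 5)))) = Add(9, Mul(-3, Rational(1, 10))) = Add(9, Rational(-3, 10)) = Rational(87, 10))
d = Rational(87, 10) ≈ 8.7000
Mul(Mul(S, d), Pow(-7053, -1)) = Mul(Mul(-5, Rational(87, 10)), Pow(-7053, -1)) = Mul(Rational(-87, 2), Rational(-1, 7053)) = Rational(29, 4702)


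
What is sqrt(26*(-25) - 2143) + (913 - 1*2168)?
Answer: -1255 + 7*I*sqrt(57) ≈ -1255.0 + 52.849*I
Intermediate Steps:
sqrt(26*(-25) - 2143) + (913 - 1*2168) = sqrt(-650 - 2143) + (913 - 2168) = sqrt(-2793) - 1255 = 7*I*sqrt(57) - 1255 = -1255 + 7*I*sqrt(57)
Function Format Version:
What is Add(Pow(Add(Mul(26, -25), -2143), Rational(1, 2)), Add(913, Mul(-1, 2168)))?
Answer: Add(-1255, Mul(7, I, Pow(57, Rational(1, 2)))) ≈ Add(-1255.0, Mul(52.849, I))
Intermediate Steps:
Add(Pow(Add(Mul(26, -25), -2143), Rational(1, 2)), Add(913, Mul(-1, 2168))) = Add(Pow(Add(-650, -2143), Rational(1, 2)), Add(913, -2168)) = Add(Pow(-2793, Rational(1, 2)), -1255) = Add(Mul(7, I, Pow(57, Rational(1, 2))), -1255) = Add(-1255, Mul(7, I, Pow(57, Rational(1, 2))))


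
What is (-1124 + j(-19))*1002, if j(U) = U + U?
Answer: -1164324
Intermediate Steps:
j(U) = 2*U
(-1124 + j(-19))*1002 = (-1124 + 2*(-19))*1002 = (-1124 - 38)*1002 = -1162*1002 = -1164324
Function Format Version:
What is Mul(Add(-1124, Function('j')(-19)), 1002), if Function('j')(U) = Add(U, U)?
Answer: -1164324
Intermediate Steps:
Function('j')(U) = Mul(2, U)
Mul(Add(-1124, Function('j')(-19)), 1002) = Mul(Add(-1124, Mul(2, -19)), 1002) = Mul(Add(-1124, -38), 1002) = Mul(-1162, 1002) = -1164324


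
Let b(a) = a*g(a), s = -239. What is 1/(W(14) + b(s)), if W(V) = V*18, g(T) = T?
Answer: 1/57373 ≈ 1.7430e-5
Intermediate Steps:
W(V) = 18*V
b(a) = a**2 (b(a) = a*a = a**2)
1/(W(14) + b(s)) = 1/(18*14 + (-239)**2) = 1/(252 + 57121) = 1/57373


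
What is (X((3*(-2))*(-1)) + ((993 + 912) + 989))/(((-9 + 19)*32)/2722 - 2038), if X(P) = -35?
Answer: -3891099/2773558 ≈ -1.4029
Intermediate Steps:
(X((3*(-2))*(-1)) + ((993 + 912) + 989))/(((-9 + 19)*32)/2722 - 2038) = (-35 + ((993 + 912) + 989))/(((-9 + 19)*32)/2722 - 2038) = (-35 + (1905 + 989))/((10*32)*(1/2722) - 2038) = (-35 + 2894)/(320*(1/2722) - 2038) = 2859/(160/1361 - 2038) = 2859/(-2773558/1361) = 2859*(-1361/2773558) = -3891099/2773558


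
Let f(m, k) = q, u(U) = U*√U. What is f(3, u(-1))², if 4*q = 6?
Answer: 9/4 ≈ 2.2500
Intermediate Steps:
u(U) = U^(3/2)
q = 3/2 (q = (¼)*6 = 3/2 ≈ 1.5000)
f(m, k) = 3/2
f(3, u(-1))² = (3/2)² = 9/4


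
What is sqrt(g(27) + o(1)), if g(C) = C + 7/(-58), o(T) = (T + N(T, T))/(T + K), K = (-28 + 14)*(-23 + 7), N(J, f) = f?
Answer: sqrt(20351678)/870 ≈ 5.1854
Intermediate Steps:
K = 224 (K = -14*(-16) = 224)
o(T) = 2*T/(224 + T) (o(T) = (T + T)/(T + 224) = (2*T)/(224 + T) = 2*T/(224 + T))
g(C) = -7/58 + C (g(C) = C + 7*(-1/58) = C - 7/58 = -7/58 + C)
sqrt(g(27) + o(1)) = sqrt((-7/58 + 27) + 2*1/(224 + 1)) = sqrt(1559/58 + 2*1/225) = sqrt(1559/58 + 2*1*(1/225)) = sqrt(1559/58 + 2/225) = sqrt(350891/13050) = sqrt(20351678)/870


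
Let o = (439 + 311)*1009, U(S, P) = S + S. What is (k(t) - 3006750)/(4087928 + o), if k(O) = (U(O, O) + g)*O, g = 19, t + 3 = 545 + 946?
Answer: 724905/2422339 ≈ 0.29926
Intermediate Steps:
U(S, P) = 2*S
t = 1488 (t = -3 + (545 + 946) = -3 + 1491 = 1488)
o = 756750 (o = 750*1009 = 756750)
k(O) = O*(19 + 2*O) (k(O) = (2*O + 19)*O = (19 + 2*O)*O = O*(19 + 2*O))
(k(t) - 3006750)/(4087928 + o) = (1488*(19 + 2*1488) - 3006750)/(4087928 + 756750) = (1488*(19 + 2976) - 3006750)/4844678 = (1488*2995 - 3006750)*(1/4844678) = (4456560 - 3006750)*(1/4844678) = 1449810*(1/4844678) = 724905/2422339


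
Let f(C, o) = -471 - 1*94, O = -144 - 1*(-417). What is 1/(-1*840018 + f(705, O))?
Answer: -1/840583 ≈ -1.1896e-6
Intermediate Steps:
O = 273 (O = -144 + 417 = 273)
f(C, o) = -565 (f(C, o) = -471 - 94 = -565)
1/(-1*840018 + f(705, O)) = 1/(-1*840018 - 565) = 1/(-840018 - 565) = 1/(-840583) = -1/840583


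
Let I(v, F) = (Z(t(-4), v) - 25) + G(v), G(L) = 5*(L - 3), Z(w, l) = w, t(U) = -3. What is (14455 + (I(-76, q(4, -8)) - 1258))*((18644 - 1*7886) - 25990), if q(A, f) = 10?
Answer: -194573568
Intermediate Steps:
G(L) = -15 + 5*L (G(L) = 5*(-3 + L) = -15 + 5*L)
I(v, F) = -43 + 5*v (I(v, F) = (-3 - 25) + (-15 + 5*v) = -28 + (-15 + 5*v) = -43 + 5*v)
(14455 + (I(-76, q(4, -8)) - 1258))*((18644 - 1*7886) - 25990) = (14455 + ((-43 + 5*(-76)) - 1258))*((18644 - 1*7886) - 25990) = (14455 + ((-43 - 380) - 1258))*((18644 - 7886) - 25990) = (14455 + (-423 - 1258))*(10758 - 25990) = (14455 - 1681)*(-15232) = 12774*(-15232) = -194573568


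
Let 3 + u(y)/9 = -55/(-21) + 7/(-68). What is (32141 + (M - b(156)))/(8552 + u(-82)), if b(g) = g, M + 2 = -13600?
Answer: 8750308/4068679 ≈ 2.1507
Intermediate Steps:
M = -13602 (M = -2 - 13600 = -13602)
u(y) = -2073/476 (u(y) = -27 + 9*(-55/(-21) + 7/(-68)) = -27 + 9*(-55*(-1/21) + 7*(-1/68)) = -27 + 9*(55/21 - 7/68) = -27 + 9*(3593/1428) = -27 + 10779/476 = -2073/476)
(32141 + (M - b(156)))/(8552 + u(-82)) = (32141 + (-13602 - 1*156))/(8552 - 2073/476) = (32141 + (-13602 - 156))/(4068679/476) = (32141 - 13758)*(476/4068679) = 18383*(476/4068679) = 8750308/4068679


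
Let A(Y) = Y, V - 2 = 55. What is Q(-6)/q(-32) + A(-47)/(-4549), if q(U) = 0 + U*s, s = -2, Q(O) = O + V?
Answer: 235007/291136 ≈ 0.80721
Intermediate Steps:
V = 57 (V = 2 + 55 = 57)
Q(O) = 57 + O (Q(O) = O + 57 = 57 + O)
q(U) = -2*U (q(U) = 0 + U*(-2) = 0 - 2*U = -2*U)
Q(-6)/q(-32) + A(-47)/(-4549) = (57 - 6)/((-2*(-32))) - 47/(-4549) = 51/64 - 47*(-1/4549) = 51*(1/64) + 47/4549 = 51/64 + 47/4549 = 235007/291136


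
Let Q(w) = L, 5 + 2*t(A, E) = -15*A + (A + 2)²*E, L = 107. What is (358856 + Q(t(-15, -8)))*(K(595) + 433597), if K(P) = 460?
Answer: 155810402891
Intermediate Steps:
t(A, E) = -5/2 - 15*A/2 + E*(2 + A)²/2 (t(A, E) = -5/2 + (-15*A + (A + 2)²*E)/2 = -5/2 + (-15*A + (2 + A)²*E)/2 = -5/2 + (-15*A + E*(2 + A)²)/2 = -5/2 + (-15*A/2 + E*(2 + A)²/2) = -5/2 - 15*A/2 + E*(2 + A)²/2)
Q(w) = 107
(358856 + Q(t(-15, -8)))*(K(595) + 433597) = (358856 + 107)*(460 + 433597) = 358963*434057 = 155810402891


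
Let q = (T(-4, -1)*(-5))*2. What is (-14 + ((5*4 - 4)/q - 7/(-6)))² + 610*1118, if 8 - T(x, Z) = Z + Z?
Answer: 15348348601/22500 ≈ 6.8215e+5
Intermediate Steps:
T(x, Z) = 8 - 2*Z (T(x, Z) = 8 - (Z + Z) = 8 - 2*Z)
q = -100 (q = ((8 - 2*(-1))*(-5))*2 = ((8 + 2)*(-5))*2 = (10*(-5))*2 = -50*2 = -100)
(-14 + ((5*4 - 4)/q - 7/(-6)))² + 610*1118 = (-14 + ((5*4 - 4)/(-100) - 7/(-6)))² + 610*1118 = (-14 + ((20 - 4)*(-1/100) - 7*(-⅙)))² + 681980 = (-14 + (16*(-1/100) + 7/6))² + 681980 = (-14 + (-4/25 + 7/6))² + 681980 = (-14 + 151/150)² + 681980 = (-1949/150)² + 681980 = 3798601/22500 + 681980 = 15348348601/22500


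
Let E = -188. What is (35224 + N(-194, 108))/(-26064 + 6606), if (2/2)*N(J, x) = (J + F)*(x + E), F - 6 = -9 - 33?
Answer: -26812/9729 ≈ -2.7559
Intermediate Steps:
F = -36 (F = 6 + (-9 - 33) = 6 - 42 = -36)
N(J, x) = (-188 + x)*(-36 + J) (N(J, x) = (J - 36)*(x - 188) = (-36 + J)*(-188 + x) = (-188 + x)*(-36 + J))
(35224 + N(-194, 108))/(-26064 + 6606) = (35224 + (6768 - 188*(-194) - 36*108 - 194*108))/(-26064 + 6606) = (35224 + (6768 + 36472 - 3888 - 20952))/(-19458) = (35224 + 18400)*(-1/19458) = 53624*(-1/19458) = -26812/9729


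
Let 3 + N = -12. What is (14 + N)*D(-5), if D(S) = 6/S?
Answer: 6/5 ≈ 1.2000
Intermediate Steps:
N = -15 (N = -3 - 12 = -15)
(14 + N)*D(-5) = (14 - 15)*(6/(-5)) = -6*(-1)/5 = -1*(-6/5) = 6/5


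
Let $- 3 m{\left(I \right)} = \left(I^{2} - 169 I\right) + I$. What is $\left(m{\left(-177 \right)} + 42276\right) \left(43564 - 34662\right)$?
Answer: $195140742$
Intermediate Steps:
$m{\left(I \right)} = 56 I - \frac{I^{2}}{3}$ ($m{\left(I \right)} = - \frac{\left(I^{2} - 169 I\right) + I}{3} = - \frac{I^{2} - 168 I}{3} = 56 I - \frac{I^{2}}{3}$)
$\left(m{\left(-177 \right)} + 42276\right) \left(43564 - 34662\right) = \left(\frac{1}{3} \left(-177\right) \left(168 - -177\right) + 42276\right) \left(43564 - 34662\right) = \left(\frac{1}{3} \left(-177\right) \left(168 + 177\right) + 42276\right) 8902 = \left(\frac{1}{3} \left(-177\right) 345 + 42276\right) 8902 = \left(-20355 + 42276\right) 8902 = 21921 \cdot 8902 = 195140742$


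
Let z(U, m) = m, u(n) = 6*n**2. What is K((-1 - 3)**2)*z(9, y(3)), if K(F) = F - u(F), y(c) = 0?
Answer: 0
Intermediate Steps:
K(F) = F - 6*F**2
K((-1 - 3)**2)*z(9, y(3)) = ((-1 - 3)**2*(1 - 6*(-1 - 3)**2))*0 = ((-4)**2*(1 - 6*(-4)**2))*0 = (16*(1 - 6*16))*0 = (16*(1 - 96))*0 = (16*(-95))*0 = -1520*0 = 0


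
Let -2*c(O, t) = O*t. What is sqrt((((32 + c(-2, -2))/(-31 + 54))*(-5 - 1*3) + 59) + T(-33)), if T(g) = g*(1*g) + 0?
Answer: 2*sqrt(150443)/23 ≈ 33.728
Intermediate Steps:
c(O, t) = -O*t/2
T(g) = g**2 (T(g) = g*g + 0 = g**2 + 0 = g**2)
sqrt((((32 + c(-2, -2))/(-31 + 54))*(-5 - 1*3) + 59) + T(-33)) = sqrt((((32 - 1/2*(-2)*(-2))/(-31 + 54))*(-5 - 1*3) + 59) + (-33)**2) = sqrt((((32 - 2)/23)*(-5 - 3) + 59) + 1089) = sqrt(((30*(1/23))*(-8) + 59) + 1089) = sqrt(((30/23)*(-8) + 59) + 1089) = sqrt((-240/23 + 59) + 1089) = sqrt(1117/23 + 1089) = sqrt(26164/23) = 2*sqrt(150443)/23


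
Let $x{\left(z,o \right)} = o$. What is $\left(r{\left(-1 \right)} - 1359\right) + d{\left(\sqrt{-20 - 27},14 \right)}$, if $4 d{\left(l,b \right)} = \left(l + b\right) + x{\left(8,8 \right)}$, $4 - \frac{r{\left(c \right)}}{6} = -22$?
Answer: $- \frac{2395}{2} + \frac{i \sqrt{47}}{4} \approx -1197.5 + 1.7139 i$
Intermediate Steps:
$r{\left(c \right)} = 156$ ($r{\left(c \right)} = 24 - -132 = 24 + 132 = 156$)
$d{\left(l,b \right)} = 2 + \frac{b}{4} + \frac{l}{4}$ ($d{\left(l,b \right)} = \frac{\left(l + b\right) + 8}{4} = \frac{\left(b + l\right) + 8}{4} = \frac{8 + b + l}{4} = 2 + \frac{b}{4} + \frac{l}{4}$)
$\left(r{\left(-1 \right)} - 1359\right) + d{\left(\sqrt{-20 - 27},14 \right)} = \left(156 - 1359\right) + \left(2 + \frac{1}{4} \cdot 14 + \frac{\sqrt{-20 - 27}}{4}\right) = -1203 + \left(2 + \frac{7}{2} + \frac{\sqrt{-47}}{4}\right) = -1203 + \left(2 + \frac{7}{2} + \frac{i \sqrt{47}}{4}\right) = -1203 + \left(\frac{11}{2} + \frac{i \sqrt{47}}{4}\right) = - \frac{2395}{2} + \frac{i \sqrt{47}}{4}$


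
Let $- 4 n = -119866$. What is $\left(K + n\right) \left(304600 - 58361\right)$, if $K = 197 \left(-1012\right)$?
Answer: $- \frac{83424542005}{2} \approx -4.1712 \cdot 10^{10}$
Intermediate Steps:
$n = \frac{59933}{2}$ ($n = \left(- \frac{1}{4}\right) \left(-119866\right) = \frac{59933}{2} \approx 29967.0$)
$K = -199364$
$\left(K + n\right) \left(304600 - 58361\right) = \left(-199364 + \frac{59933}{2}\right) \left(304600 - 58361\right) = - \frac{338795 \left(304600 - 58361\right)}{2} = \left(- \frac{338795}{2}\right) 246239 = - \frac{83424542005}{2}$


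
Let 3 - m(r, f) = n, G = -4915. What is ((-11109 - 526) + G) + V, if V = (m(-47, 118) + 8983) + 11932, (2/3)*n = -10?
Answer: 4383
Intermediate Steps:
n = -15 (n = (3/2)*(-10) = -15)
m(r, f) = 18 (m(r, f) = 3 - 1*(-15) = 3 + 15 = 18)
V = 20933 (V = (18 + 8983) + 11932 = 9001 + 11932 = 20933)
((-11109 - 526) + G) + V = ((-11109 - 526) - 4915) + 20933 = (-11635 - 4915) + 20933 = -16550 + 20933 = 4383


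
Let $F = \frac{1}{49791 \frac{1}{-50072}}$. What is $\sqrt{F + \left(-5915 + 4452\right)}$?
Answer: $\frac{i \sqrt{3629480340255}}{49791} \approx 38.262 i$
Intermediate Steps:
$F = - \frac{50072}{49791}$ ($F = \frac{1}{49791 \left(- \frac{1}{50072}\right)} = \frac{1}{- \frac{49791}{50072}} = - \frac{50072}{49791} \approx -1.0056$)
$\sqrt{F + \left(-5915 + 4452\right)} = \sqrt{- \frac{50072}{49791} + \left(-5915 + 4452\right)} = \sqrt{- \frac{50072}{49791} - 1463} = \sqrt{- \frac{72894305}{49791}} = \frac{i \sqrt{3629480340255}}{49791}$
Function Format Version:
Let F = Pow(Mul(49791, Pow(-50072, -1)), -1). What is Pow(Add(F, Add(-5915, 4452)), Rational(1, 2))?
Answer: Mul(Rational(1, 49791), I, Pow(3629480340255, Rational(1, 2))) ≈ Mul(38.262, I)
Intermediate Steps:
F = Rational(-50072, 49791) (F = Pow(Mul(49791, Rational(-1, 50072)), -1) = Pow(Rational(-49791, 50072), -1) = Rational(-50072, 49791) ≈ -1.0056)
Pow(Add(F, Add(-5915, 4452)), Rational(1, 2)) = Pow(Add(Rational(-50072, 49791), Add(-5915, 4452)), Rational(1, 2)) = Pow(Add(Rational(-50072, 49791), -1463), Rational(1, 2)) = Pow(Rational(-72894305, 49791), Rational(1, 2)) = Mul(Rational(1, 49791), I, Pow(3629480340255, Rational(1, 2)))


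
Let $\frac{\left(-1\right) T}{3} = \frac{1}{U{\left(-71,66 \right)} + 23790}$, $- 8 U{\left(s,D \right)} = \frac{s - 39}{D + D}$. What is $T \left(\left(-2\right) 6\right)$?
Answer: $\frac{1728}{1141925} \approx 0.0015132$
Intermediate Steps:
$U{\left(s,D \right)} = - \frac{-39 + s}{16 D}$ ($U{\left(s,D \right)} = - \frac{\left(s - 39\right) \frac{1}{D + D}}{8} = - \frac{\left(-39 + s\right) \frac{1}{2 D}}{8} = - \frac{\frac{1}{2} \frac{1}{D} \left(-39 + s\right)}{8} = - \frac{-39 + s}{16 D}$)
$T = - \frac{144}{1141925}$ ($T = - \frac{3}{\frac{39 - -71}{16 \cdot 66} + 23790} = - \frac{3}{\frac{1}{16} \cdot \frac{1}{66} \left(39 + 71\right) + 23790} = - \frac{3}{\frac{1}{16} \cdot \frac{1}{66} \cdot 110 + 23790} = - \frac{3}{\frac{5}{48} + 23790} = - \frac{3}{\frac{1141925}{48}} = \left(-3\right) \frac{48}{1141925} = - \frac{144}{1141925} \approx -0.0001261$)
$T \left(\left(-2\right) 6\right) = - \frac{144 \left(\left(-2\right) 6\right)}{1141925} = \left(- \frac{144}{1141925}\right) \left(-12\right) = \frac{1728}{1141925}$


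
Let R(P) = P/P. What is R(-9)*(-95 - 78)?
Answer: -173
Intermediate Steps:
R(P) = 1
R(-9)*(-95 - 78) = 1*(-95 - 78) = 1*(-173) = -173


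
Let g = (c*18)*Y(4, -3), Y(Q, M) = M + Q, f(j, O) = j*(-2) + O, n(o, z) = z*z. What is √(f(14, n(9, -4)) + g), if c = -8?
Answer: 2*I*√39 ≈ 12.49*I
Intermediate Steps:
n(o, z) = z²
f(j, O) = O - 2*j (f(j, O) = -2*j + O = O - 2*j)
g = -144 (g = (-8*18)*(-3 + 4) = -144*1 = -144)
√(f(14, n(9, -4)) + g) = √(((-4)² - 2*14) - 144) = √((16 - 28) - 144) = √(-12 - 144) = √(-156) = 2*I*√39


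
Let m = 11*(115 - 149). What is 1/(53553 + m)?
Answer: 1/53179 ≈ 1.8804e-5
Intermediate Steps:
m = -374 (m = 11*(-34) = -374)
1/(53553 + m) = 1/(53553 - 374) = 1/53179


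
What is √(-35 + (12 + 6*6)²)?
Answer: √2269 ≈ 47.634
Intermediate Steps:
√(-35 + (12 + 6*6)²) = √(-35 + (12 + 36)²) = √(-35 + 48²) = √(-35 + 2304) = √2269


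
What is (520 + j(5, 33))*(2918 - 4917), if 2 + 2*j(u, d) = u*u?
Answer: -2124937/2 ≈ -1.0625e+6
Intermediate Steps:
j(u, d) = -1 + u²/2 (j(u, d) = -1 + (u*u)/2 = -1 + u²/2)
(520 + j(5, 33))*(2918 - 4917) = (520 + (-1 + (½)*5²))*(2918 - 4917) = (520 + (-1 + (½)*25))*(-1999) = (520 + (-1 + 25/2))*(-1999) = (520 + 23/2)*(-1999) = (1063/2)*(-1999) = -2124937/2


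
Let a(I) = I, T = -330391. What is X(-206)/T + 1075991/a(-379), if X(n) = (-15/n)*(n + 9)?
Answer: -73232533831141/25794946934 ≈ -2839.0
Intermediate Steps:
X(n) = -15*(9 + n)/n (X(n) = (-15/n)*(9 + n) = -15*(9 + n)/n)
X(-206)/T + 1075991/a(-379) = (-15 - 135/(-206))/(-330391) + 1075991/(-379) = (-15 - 135*(-1/206))*(-1/330391) + 1075991*(-1/379) = (-15 + 135/206)*(-1/330391) - 1075991/379 = -2955/206*(-1/330391) - 1075991/379 = 2955/68060546 - 1075991/379 = -73232533831141/25794946934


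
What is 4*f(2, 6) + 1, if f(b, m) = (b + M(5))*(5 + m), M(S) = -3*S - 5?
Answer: -791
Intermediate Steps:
M(S) = -5 - 3*S
f(b, m) = (-20 + b)*(5 + m) (f(b, m) = (b + (-5 - 3*5))*(5 + m) = (b + (-5 - 15))*(5 + m) = (b - 20)*(5 + m) = (-20 + b)*(5 + m))
4*f(2, 6) + 1 = 4*(-100 - 20*6 + 5*2 + 2*6) + 1 = 4*(-100 - 120 + 10 + 12) + 1 = 4*(-198) + 1 = -792 + 1 = -791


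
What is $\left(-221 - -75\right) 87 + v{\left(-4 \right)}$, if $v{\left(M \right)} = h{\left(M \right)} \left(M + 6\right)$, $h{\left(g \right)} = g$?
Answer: $-12710$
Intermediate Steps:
$v{\left(M \right)} = M \left(6 + M\right)$ ($v{\left(M \right)} = M \left(M + 6\right) = M \left(6 + M\right)$)
$\left(-221 - -75\right) 87 + v{\left(-4 \right)} = \left(-221 - -75\right) 87 - 4 \left(6 - 4\right) = \left(-221 + 75\right) 87 - 8 = \left(-146\right) 87 - 8 = -12702 - 8 = -12710$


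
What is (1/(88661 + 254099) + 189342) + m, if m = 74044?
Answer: 90278185361/342760 ≈ 2.6339e+5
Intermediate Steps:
(1/(88661 + 254099) + 189342) + m = (1/(88661 + 254099) + 189342) + 74044 = (1/342760 + 189342) + 74044 = 64898863921/342760 + 74044 = 90278185361/342760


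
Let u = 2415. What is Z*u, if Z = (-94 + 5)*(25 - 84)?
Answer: 12681165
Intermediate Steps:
Z = 5251 (Z = -89*(-59) = 5251)
Z*u = 5251*2415 = 12681165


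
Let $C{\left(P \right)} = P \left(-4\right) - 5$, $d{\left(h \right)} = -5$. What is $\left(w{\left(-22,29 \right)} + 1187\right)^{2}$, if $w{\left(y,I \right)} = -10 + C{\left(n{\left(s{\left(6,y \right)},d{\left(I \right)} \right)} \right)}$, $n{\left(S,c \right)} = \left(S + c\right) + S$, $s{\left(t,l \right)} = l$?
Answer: $1871424$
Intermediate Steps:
$n{\left(S,c \right)} = c + 2 S$
$C{\left(P \right)} = -5 - 4 P$ ($C{\left(P \right)} = - 4 P - 5 = -5 - 4 P$)
$w{\left(y,I \right)} = 5 - 8 y$ ($w{\left(y,I \right)} = -10 - \left(5 + 4 \left(-5 + 2 y\right)\right) = -10 - \left(-15 + 8 y\right) = 5 - 8 y$)
$\left(w{\left(-22,29 \right)} + 1187\right)^{2} = \left(\left(5 - -176\right) + 1187\right)^{2} = \left(\left(5 + 176\right) + 1187\right)^{2} = \left(181 + 1187\right)^{2} = 1368^{2} = 1871424$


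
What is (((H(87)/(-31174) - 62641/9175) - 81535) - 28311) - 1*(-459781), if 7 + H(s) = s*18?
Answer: 100086949031391/286021450 ≈ 3.4993e+5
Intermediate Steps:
H(s) = -7 + 18*s (H(s) = -7 + s*18 = -7 + 18*s)
(((H(87)/(-31174) - 62641/9175) - 81535) - 28311) - 1*(-459781) = ((((-7 + 18*87)/(-31174) - 62641/9175) - 81535) - 28311) - 1*(-459781) = ((((-7 + 1566)*(-1/31174) - 62641*1/9175) - 81535) - 28311) + 459781 = (((1559*(-1/31174) - 62641/9175) - 81535) - 28311) + 459781 = (((-1559/31174 - 62641/9175) - 81535) - 28311) + 459781 = ((-1967074359/286021450 - 81535) - 28311) + 459781 = (-23322726000109/286021450 - 28311) + 459781 = -31420279271059/286021450 + 459781 = 100086949031391/286021450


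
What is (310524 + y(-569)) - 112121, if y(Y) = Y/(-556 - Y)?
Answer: 2578670/13 ≈ 1.9836e+5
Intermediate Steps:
(310524 + y(-569)) - 112121 = (310524 - 1*(-569)/(556 - 569)) - 112121 = (310524 - 1*(-569)/(-13)) - 112121 = (310524 - 1*(-569)*(-1/13)) - 112121 = (310524 - 569/13) - 112121 = 4036243/13 - 112121 = 2578670/13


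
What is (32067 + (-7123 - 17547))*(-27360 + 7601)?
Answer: -146157323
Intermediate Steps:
(32067 + (-7123 - 17547))*(-27360 + 7601) = (32067 - 24670)*(-19759) = 7397*(-19759) = -146157323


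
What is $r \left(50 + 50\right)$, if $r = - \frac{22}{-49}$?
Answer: $\frac{2200}{49} \approx 44.898$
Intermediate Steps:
$r = \frac{22}{49}$ ($r = \left(-22\right) \left(- \frac{1}{49}\right) = \frac{22}{49} \approx 0.44898$)
$r \left(50 + 50\right) = \frac{22 \left(50 + 50\right)}{49} = \frac{22}{49} \cdot 100 = \frac{2200}{49}$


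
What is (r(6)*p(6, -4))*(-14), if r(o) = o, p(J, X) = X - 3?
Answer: 588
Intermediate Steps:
p(J, X) = -3 + X
(r(6)*p(6, -4))*(-14) = (6*(-3 - 4))*(-14) = (6*(-7))*(-14) = -42*(-14) = 588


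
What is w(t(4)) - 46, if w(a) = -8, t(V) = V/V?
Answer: -54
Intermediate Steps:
t(V) = 1
w(t(4)) - 46 = -8 - 46 = -54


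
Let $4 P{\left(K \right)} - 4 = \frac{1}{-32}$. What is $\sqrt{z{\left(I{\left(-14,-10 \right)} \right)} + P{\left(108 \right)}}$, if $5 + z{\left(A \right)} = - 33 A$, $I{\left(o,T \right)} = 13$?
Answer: $\frac{5 i \sqrt{4434}}{16} \approx 20.809 i$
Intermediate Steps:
$P{\left(K \right)} = \frac{127}{128}$ ($P{\left(K \right)} = 1 + \frac{1}{4 \left(-32\right)} = 1 + \frac{1}{4} \left(- \frac{1}{32}\right) = 1 - \frac{1}{128} = \frac{127}{128}$)
$z{\left(A \right)} = -5 - 33 A$
$\sqrt{z{\left(I{\left(-14,-10 \right)} \right)} + P{\left(108 \right)}} = \sqrt{\left(-5 - 429\right) + \frac{127}{128}} = \sqrt{-434 + \frac{127}{128}} = \sqrt{- \frac{55425}{128}} = \frac{5 i \sqrt{4434}}{16}$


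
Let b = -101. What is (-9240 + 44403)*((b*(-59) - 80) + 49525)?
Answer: 1948170852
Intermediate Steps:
(-9240 + 44403)*((b*(-59) - 80) + 49525) = (-9240 + 44403)*((-101*(-59) - 80) + 49525) = 35163*((5959 - 80) + 49525) = 35163*(5879 + 49525) = 35163*55404 = 1948170852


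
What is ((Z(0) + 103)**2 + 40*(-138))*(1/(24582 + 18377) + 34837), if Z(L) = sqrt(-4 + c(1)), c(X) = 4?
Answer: 1088001071268/6137 ≈ 1.7729e+8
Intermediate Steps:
Z(L) = 0 (Z(L) = sqrt(-4 + 4) = sqrt(0) = 0)
((Z(0) + 103)**2 + 40*(-138))*(1/(24582 + 18377) + 34837) = ((0 + 103)**2 + 40*(-138))*(1/(24582 + 18377) + 34837) = (103**2 - 5520)*(1/42959 + 34837) = (10609 - 5520)*(1/42959 + 34837) = 5089*(1496562684/42959) = 1088001071268/6137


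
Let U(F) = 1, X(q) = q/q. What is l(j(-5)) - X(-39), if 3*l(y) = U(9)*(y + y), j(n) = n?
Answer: -13/3 ≈ -4.3333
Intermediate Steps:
X(q) = 1
l(y) = 2*y/3 (l(y) = (1*(y + y))/3 = (1*(2*y))/3 = (2*y)/3 = 2*y/3)
l(j(-5)) - X(-39) = (2/3)*(-5) - 1*1 = -10/3 - 1 = -13/3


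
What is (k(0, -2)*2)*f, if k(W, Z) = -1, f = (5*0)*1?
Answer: 0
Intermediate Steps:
f = 0 (f = 0*1 = 0)
(k(0, -2)*2)*f = -1*2*0 = -2*0 = 0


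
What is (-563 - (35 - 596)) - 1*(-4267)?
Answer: 4265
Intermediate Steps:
(-563 - (35 - 596)) - 1*(-4267) = (-563 - 1*(-561)) + 4267 = (-563 + 561) + 4267 = -2 + 4267 = 4265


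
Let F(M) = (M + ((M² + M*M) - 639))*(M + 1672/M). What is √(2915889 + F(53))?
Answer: √9385796977/53 ≈ 1827.9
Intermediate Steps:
F(M) = (M + 1672/M)*(-639 + M + 2*M²) (F(M) = (M + ((M² + M²) - 639))*(M + 1672/M) = (M + (2*M² - 639))*(M + 1672/M) = (M + (-639 + 2*M²))*(M + 1672/M) = (-639 + M + 2*M²)*(M + 1672/M) = (M + 1672/M)*(-639 + M + 2*M²))
√(2915889 + F(53)) = √(2915889 + (1672 + 53² - 1068408/53 + 2*53³ + 2705*53)) = √(2915889 + (1672 + 2809 - 1068408*1/53 + 2*148877 + 143365)) = √(2915889 + (1672 + 2809 - 1068408/53 + 297754 + 143365)) = √(2915889 + 22548392/53) = √(177090509/53) = √9385796977/53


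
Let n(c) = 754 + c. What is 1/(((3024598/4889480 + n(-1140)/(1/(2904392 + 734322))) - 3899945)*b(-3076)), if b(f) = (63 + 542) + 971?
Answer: -611185/1356651642505164634 ≈ -4.5051e-13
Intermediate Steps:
b(f) = 1576 (b(f) = 605 + 971 = 1576)
1/(((3024598/4889480 + n(-1140)/(1/(2904392 + 734322))) - 3899945)*b(-3076)) = 1/(((3024598/4889480 + (754 - 1140)/(1/(2904392 + 734322))) - 3899945)*1576) = (1/1576)/((3024598*(1/4889480) - 386/(1/3638714)) - 3899945) = (1/1576)/((1512299/2444740 - 386/1/3638714) - 3899945) = (1/1576)/((1512299/2444740 - 386*3638714) - 3899945) = (1/1576)/((1512299/2444740 - 1404543604) - 3899945) = (1/1576)/(-3433743928930661/2444740 - 3899945) = (1/1576)/(-3443278280469961/2444740) = -2444740/3443278280469961*1/1576 = -611185/1356651642505164634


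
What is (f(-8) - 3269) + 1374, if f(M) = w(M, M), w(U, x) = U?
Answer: -1903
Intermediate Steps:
f(M) = M
(f(-8) - 3269) + 1374 = (-8 - 3269) + 1374 = -3277 + 1374 = -1903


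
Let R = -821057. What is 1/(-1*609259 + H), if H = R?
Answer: -1/1430316 ≈ -6.9915e-7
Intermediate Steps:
H = -821057
1/(-1*609259 + H) = 1/(-1*609259 - 821057) = 1/(-609259 - 821057) = 1/(-1430316) = -1/1430316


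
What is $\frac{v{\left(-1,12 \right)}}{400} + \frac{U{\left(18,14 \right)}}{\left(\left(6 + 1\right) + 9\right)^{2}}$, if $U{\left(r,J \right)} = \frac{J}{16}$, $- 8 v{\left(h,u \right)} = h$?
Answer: $\frac{191}{51200} \approx 0.0037305$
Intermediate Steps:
$v{\left(h,u \right)} = - \frac{h}{8}$
$U{\left(r,J \right)} = \frac{J}{16}$ ($U{\left(r,J \right)} = J \frac{1}{16} = \frac{J}{16}$)
$\frac{v{\left(-1,12 \right)}}{400} + \frac{U{\left(18,14 \right)}}{\left(\left(6 + 1\right) + 9\right)^{2}} = \frac{\left(- \frac{1}{8}\right) \left(-1\right)}{400} + \frac{\frac{1}{16} \cdot 14}{\left(\left(6 + 1\right) + 9\right)^{2}} = \frac{1}{8} \cdot \frac{1}{400} + \frac{7}{8 \left(7 + 9\right)^{2}} = \frac{1}{3200} + \frac{7}{8 \cdot 16^{2}} = \frac{1}{3200} + \frac{7}{8 \cdot 256} = \frac{1}{3200} + \frac{7}{8} \cdot \frac{1}{256} = \frac{1}{3200} + \frac{7}{2048} = \frac{191}{51200}$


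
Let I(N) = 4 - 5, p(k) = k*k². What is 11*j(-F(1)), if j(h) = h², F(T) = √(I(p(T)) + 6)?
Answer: 55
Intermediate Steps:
p(k) = k³
I(N) = -1
F(T) = √5 (F(T) = √(-1 + 6) = √5)
11*j(-F(1)) = 11*(-√5)² = 11*5 = 55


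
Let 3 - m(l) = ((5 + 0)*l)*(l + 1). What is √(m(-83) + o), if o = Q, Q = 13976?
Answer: I*√20051 ≈ 141.6*I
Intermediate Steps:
o = 13976
m(l) = 3 - 5*l*(1 + l) (m(l) = 3 - (5 + 0)*l*(l + 1) = 3 - 5*l*(1 + l))
√(m(-83) + o) = √((3 - 5*(-83) - 5*(-83)²) + 13976) = √((3 + 415 - 5*6889) + 13976) = √((3 + 415 - 34445) + 13976) = √(-34027 + 13976) = √(-20051) = I*√20051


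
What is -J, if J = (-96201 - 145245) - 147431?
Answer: 388877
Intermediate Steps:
J = -388877 (J = -241446 - 147431 = -388877)
-J = -1*(-388877) = 388877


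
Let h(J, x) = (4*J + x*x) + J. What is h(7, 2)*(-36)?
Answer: -1404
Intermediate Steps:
h(J, x) = x² + 5*J (h(J, x) = (4*J + x²) + J = (x² + 4*J) + J = x² + 5*J)
h(7, 2)*(-36) = (2² + 5*7)*(-36) = (4 + 35)*(-36) = 39*(-36) = -1404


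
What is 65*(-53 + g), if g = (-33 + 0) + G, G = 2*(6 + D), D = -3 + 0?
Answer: -5200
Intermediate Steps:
D = -3
G = 6 (G = 2*(6 - 3) = 2*3 = 6)
g = -27 (g = (-33 + 0) + 6 = -33 + 6 = -27)
65*(-53 + g) = 65*(-53 - 27) = 65*(-80) = -5200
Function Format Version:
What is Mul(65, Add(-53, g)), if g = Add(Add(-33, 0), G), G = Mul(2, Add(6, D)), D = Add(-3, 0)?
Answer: -5200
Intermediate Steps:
D = -3
G = 6 (G = Mul(2, Add(6, -3)) = Mul(2, 3) = 6)
g = -27 (g = Add(Add(-33, 0), 6) = Add(-33, 6) = -27)
Mul(65, Add(-53, g)) = Mul(65, Add(-53, -27)) = Mul(65, -80) = -5200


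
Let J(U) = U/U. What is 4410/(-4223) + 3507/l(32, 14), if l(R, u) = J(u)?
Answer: 14805651/4223 ≈ 3506.0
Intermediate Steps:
J(U) = 1
l(R, u) = 1
4410/(-4223) + 3507/l(32, 14) = 4410/(-4223) + 3507/1 = 4410*(-1/4223) + 3507*1 = -4410/4223 + 3507 = 14805651/4223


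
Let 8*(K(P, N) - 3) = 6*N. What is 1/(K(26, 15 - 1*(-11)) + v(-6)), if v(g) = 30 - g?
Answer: 2/117 ≈ 0.017094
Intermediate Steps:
K(P, N) = 3 + 3*N/4 (K(P, N) = 3 + (6*N)/8 = 3 + 3*N/4)
1/(K(26, 15 - 1*(-11)) + v(-6)) = 1/((3 + 3*(15 - 1*(-11))/4) + (30 - 1*(-6))) = 1/((3 + 3*(15 + 11)/4) + (30 + 6)) = 1/((3 + (¾)*26) + 36) = 1/((3 + 39/2) + 36) = 1/(45/2 + 36) = 1/(117/2) = 2/117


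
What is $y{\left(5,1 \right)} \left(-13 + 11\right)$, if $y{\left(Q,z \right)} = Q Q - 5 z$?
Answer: $-40$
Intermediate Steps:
$y{\left(Q,z \right)} = Q^{2} - 5 z$
$y{\left(5,1 \right)} \left(-13 + 11\right) = \left(5^{2} - 5\right) \left(-13 + 11\right) = \left(25 - 5\right) \left(-2\right) = 20 \left(-2\right) = -40$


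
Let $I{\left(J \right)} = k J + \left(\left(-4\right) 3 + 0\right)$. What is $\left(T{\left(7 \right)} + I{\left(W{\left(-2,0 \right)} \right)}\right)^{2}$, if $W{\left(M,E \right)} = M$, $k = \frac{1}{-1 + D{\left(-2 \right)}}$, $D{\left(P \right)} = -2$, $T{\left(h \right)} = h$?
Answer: $\frac{169}{9} \approx 18.778$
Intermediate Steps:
$k = - \frac{1}{3}$ ($k = \frac{1}{-1 - 2} = \frac{1}{-3} = - \frac{1}{3} \approx -0.33333$)
$I{\left(J \right)} = -12 - \frac{J}{3}$ ($I{\left(J \right)} = - \frac{J}{3} + \left(\left(-4\right) 3 + 0\right) = - \frac{J}{3} + \left(-12 + 0\right) = - \frac{J}{3} - 12 = -12 - \frac{J}{3}$)
$\left(T{\left(7 \right)} + I{\left(W{\left(-2,0 \right)} \right)}\right)^{2} = \left(7 - \frac{34}{3}\right)^{2} = \left(- \frac{13}{3}\right)^{2} = \frac{169}{9}$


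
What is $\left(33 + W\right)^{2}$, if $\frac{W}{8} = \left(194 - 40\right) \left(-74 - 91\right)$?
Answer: $41309343009$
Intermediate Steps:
$W = -203280$ ($W = 8 \left(194 - 40\right) \left(-74 - 91\right) = 8 \cdot 154 \left(-165\right) = 8 \left(-25410\right) = -203280$)
$\left(33 + W\right)^{2} = \left(33 - 203280\right)^{2} = \left(-203247\right)^{2} = 41309343009$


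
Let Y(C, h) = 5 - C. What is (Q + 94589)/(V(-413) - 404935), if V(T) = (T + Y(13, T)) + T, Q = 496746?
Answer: -591335/405769 ≈ -1.4573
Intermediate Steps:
V(T) = -8 + 2*T (V(T) = (T + (5 - 1*13)) + T = (T + (5 - 13)) + T = (T - 8) + T = (-8 + T) + T = -8 + 2*T)
(Q + 94589)/(V(-413) - 404935) = (496746 + 94589)/((-8 + 2*(-413)) - 404935) = 591335/((-8 - 826) - 404935) = 591335/(-834 - 404935) = 591335/(-405769) = 591335*(-1/405769) = -591335/405769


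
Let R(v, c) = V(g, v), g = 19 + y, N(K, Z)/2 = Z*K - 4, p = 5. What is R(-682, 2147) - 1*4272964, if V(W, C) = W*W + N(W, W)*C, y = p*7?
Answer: -8242016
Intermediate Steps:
y = 35 (y = 5*7 = 35)
N(K, Z) = -8 + 2*K*Z (N(K, Z) = 2*(Z*K - 4) = 2*(K*Z - 4) = 2*(-4 + K*Z) = -8 + 2*K*Z)
g = 54 (g = 19 + 35 = 54)
V(W, C) = W² + C*(-8 + 2*W²) (V(W, C) = W*W + (-8 + 2*W*W)*C = W² + (-8 + 2*W²)*C = W² + C*(-8 + 2*W²))
R(v, c) = 2916 + 5824*v (R(v, c) = 54² + 2*v*(-4 + 54²) = 2916 + 2*v*(-4 + 2916) = 2916 + 2*v*2912 = 2916 + 5824*v)
R(-682, 2147) - 1*4272964 = (2916 + 5824*(-682)) - 1*4272964 = (2916 - 3971968) - 4272964 = -3969052 - 4272964 = -8242016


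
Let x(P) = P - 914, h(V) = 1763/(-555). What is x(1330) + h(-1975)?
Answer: 229117/555 ≈ 412.82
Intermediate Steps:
h(V) = -1763/555 (h(V) = 1763*(-1/555) = -1763/555)
x(P) = -914 + P
x(1330) + h(-1975) = (-914 + 1330) - 1763/555 = 416 - 1763/555 = 229117/555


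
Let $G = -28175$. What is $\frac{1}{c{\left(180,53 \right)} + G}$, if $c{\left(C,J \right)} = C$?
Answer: $- \frac{1}{27995} \approx -3.5721 \cdot 10^{-5}$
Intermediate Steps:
$\frac{1}{c{\left(180,53 \right)} + G} = \frac{1}{180 - 28175} = \frac{1}{-27995} = - \frac{1}{27995}$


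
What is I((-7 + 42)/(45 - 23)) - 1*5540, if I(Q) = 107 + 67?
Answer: -5366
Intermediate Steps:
I(Q) = 174
I((-7 + 42)/(45 - 23)) - 1*5540 = 174 - 1*5540 = 174 - 5540 = -5366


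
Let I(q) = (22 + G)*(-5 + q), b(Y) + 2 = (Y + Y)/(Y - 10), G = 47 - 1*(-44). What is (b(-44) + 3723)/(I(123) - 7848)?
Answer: 100511/148122 ≈ 0.67857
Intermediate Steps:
G = 91 (G = 47 + 44 = 91)
b(Y) = -2 + 2*Y/(-10 + Y) (b(Y) = -2 + (Y + Y)/(Y - 10) = -2 + (2*Y)/(-10 + Y) = -2 + 2*Y/(-10 + Y))
I(q) = -565 + 113*q (I(q) = (22 + 91)*(-5 + q) = 113*(-5 + q) = -565 + 113*q)
(b(-44) + 3723)/(I(123) - 7848) = (20/(-10 - 44) + 3723)/((-565 + 113*123) - 7848) = (20/(-54) + 3723)/((-565 + 13899) - 7848) = (20*(-1/54) + 3723)/(13334 - 7848) = (-10/27 + 3723)/5486 = (100511/27)*(1/5486) = 100511/148122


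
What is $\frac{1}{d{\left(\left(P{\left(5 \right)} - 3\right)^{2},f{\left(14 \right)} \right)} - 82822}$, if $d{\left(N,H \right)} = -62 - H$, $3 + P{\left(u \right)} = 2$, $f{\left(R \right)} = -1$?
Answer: $- \frac{1}{82883} \approx -1.2065 \cdot 10^{-5}$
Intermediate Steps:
$P{\left(u \right)} = -1$ ($P{\left(u \right)} = -3 + 2 = -1$)
$\frac{1}{d{\left(\left(P{\left(5 \right)} - 3\right)^{2},f{\left(14 \right)} \right)} - 82822} = \frac{1}{\left(-62 - -1\right) - 82822} = \frac{1}{\left(-62 + 1\right) - 82822} = \frac{1}{-61 - 82822} = \frac{1}{-82883} = - \frac{1}{82883}$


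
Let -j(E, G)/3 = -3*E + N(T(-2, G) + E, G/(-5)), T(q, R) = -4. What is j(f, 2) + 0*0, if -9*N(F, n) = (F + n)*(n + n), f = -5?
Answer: -3187/75 ≈ -42.493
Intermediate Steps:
N(F, n) = -2*n*(F + n)/9 (N(F, n) = -(F + n)*(n + n)/9 = -(F + n)*2*n/9 = -2*n*(F + n)/9)
j(E, G) = 9*E - 2*G*(-4 + E - G/5)/15 (j(E, G) = -3*(-3*E - 2*G/(-5)*((-4 + E) + G/(-5))/9) = -3*(-3*E - 2*G*(-1/5)*((-4 + E) + G*(-1/5))/9) = -3*(-3*E - 2*(-G/5)*((-4 + E) - G/5)/9) = -3*(-3*E - 2*(-G/5)*(-4 + E - G/5)/9) = -3*(-3*E + 2*G*(-4 + E - G/5)/45) = 9*E - 2*G*(-4 + E - G/5)/15)
j(f, 2) + 0*0 = (9*(-5) + (2/75)*2*(20 + 2 - 5*(-5))) + 0*0 = (-45 + (2/75)*2*(20 + 2 + 25)) + 0 = (-45 + (2/75)*2*47) + 0 = (-45 + 188/75) + 0 = -3187/75 + 0 = -3187/75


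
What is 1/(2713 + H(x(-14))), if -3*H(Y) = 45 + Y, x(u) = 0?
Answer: 1/2698 ≈ 0.00037064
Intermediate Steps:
H(Y) = -15 - Y/3 (H(Y) = -(45 + Y)/3 = -15 - Y/3)
1/(2713 + H(x(-14))) = 1/(2713 + (-15 - ⅓*0)) = 1/(2713 + (-15 + 0)) = 1/(2713 - 15) = 1/2698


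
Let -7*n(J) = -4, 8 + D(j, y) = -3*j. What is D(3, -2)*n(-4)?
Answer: -68/7 ≈ -9.7143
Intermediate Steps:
D(j, y) = -8 - 3*j
n(J) = 4/7 (n(J) = -⅐*(-4) = 4/7)
D(3, -2)*n(-4) = (-8 - 3*3)*(4/7) = (-8 - 9)*(4/7) = -17*4/7 = -68/7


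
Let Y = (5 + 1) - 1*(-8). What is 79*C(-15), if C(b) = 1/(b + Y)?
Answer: -79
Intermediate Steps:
Y = 14 (Y = 6 + 8 = 14)
C(b) = 1/(14 + b) (C(b) = 1/(b + 14) = 1/(14 + b))
79*C(-15) = 79/(14 - 15) = 79/(-1) = 79*(-1) = -79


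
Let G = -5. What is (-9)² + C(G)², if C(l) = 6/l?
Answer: 2061/25 ≈ 82.440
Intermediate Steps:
(-9)² + C(G)² = (-9)² + (6/(-5))² = 81 + (6*(-⅕))² = 81 + (-6/5)² = 81 + 36/25 = 2061/25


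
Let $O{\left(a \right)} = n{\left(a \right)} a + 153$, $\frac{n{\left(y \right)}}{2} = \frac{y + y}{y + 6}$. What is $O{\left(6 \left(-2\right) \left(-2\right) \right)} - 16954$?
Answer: $- \frac{83621}{5} \approx -16724.0$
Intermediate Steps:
$n{\left(y \right)} = \frac{4 y}{6 + y}$ ($n{\left(y \right)} = 2 \frac{y + y}{y + 6} = 2 \frac{2 y}{6 + y} = \frac{4 y}{6 + y}$)
$O{\left(a \right)} = 153 + \frac{4 a^{2}}{6 + a}$ ($O{\left(a \right)} = \frac{4 a}{6 + a} a + 153 = \frac{4 a^{2}}{6 + a} + 153 = 153 + \frac{4 a^{2}}{6 + a}$)
$O{\left(6 \left(-2\right) \left(-2\right) \right)} - 16954 = \frac{918 + 4 \left(6 \left(-2\right) \left(-2\right)\right)^{2} + 153 \cdot 6 \left(-2\right) \left(-2\right)}{6 + 6 \left(-2\right) \left(-2\right)} - 16954 = \frac{918 + 4 \left(\left(-12\right) \left(-2\right)\right)^{2} + 153 \left(\left(-12\right) \left(-2\right)\right)}{6 - -24} - 16954 = \frac{918 + 4 \cdot 24^{2} + 153 \cdot 24}{6 + 24} - 16954 = \frac{918 + 4 \cdot 576 + 3672}{30} - 16954 = \frac{918 + 2304 + 3672}{30} - 16954 = \frac{1}{30} \cdot 6894 - 16954 = \frac{1149}{5} - 16954 = - \frac{83621}{5}$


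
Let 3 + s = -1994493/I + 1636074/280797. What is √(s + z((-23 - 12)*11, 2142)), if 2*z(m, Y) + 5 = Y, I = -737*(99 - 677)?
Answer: √2700598040715773/1591183 ≈ 32.660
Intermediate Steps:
I = 425986 (I = -737*(-578) = 425986)
z(m, Y) = -5/2 + Y/2
s = -100384353/54100222 (s = -3 + (-1994493/425986 + 1636074/280797) = -3 + (-1994493*1/425986 + 1636074*(1/280797)) = -3 + (-1994493/425986 + 49578/8509) = -3 + 61916313/54100222 = -100384353/54100222 ≈ -1.8555)
√(s + z((-23 - 12)*11, 2142)) = √(-100384353/54100222 + (-5/2 + (½)*2142)) = √(-100384353/54100222 + (-5/2 + 1071)) = √(-100384353/54100222 + 2137/2) = √(28852851427/27050111) = √2700598040715773/1591183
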